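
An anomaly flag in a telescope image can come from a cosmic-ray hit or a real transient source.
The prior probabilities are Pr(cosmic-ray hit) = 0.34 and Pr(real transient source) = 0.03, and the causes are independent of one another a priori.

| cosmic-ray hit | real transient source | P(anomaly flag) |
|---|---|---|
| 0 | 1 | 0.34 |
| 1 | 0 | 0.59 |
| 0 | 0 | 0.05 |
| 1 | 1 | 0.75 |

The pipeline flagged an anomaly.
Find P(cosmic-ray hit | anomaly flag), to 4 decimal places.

P(cosmic-ray hit | anomaly flag) ≈ 0.8392

Sum P(anomaly flag|·) weighted by the priors over the 4 (cosmic-ray hit, real transient source) configurations:
  P(anomaly flag) = 0.05·0.66·0.97 + 0.34·0.66·0.03 + 0.59·0.34·0.97 + 0.75·0.34·0.03
        = 0.032010 + 0.006732 + 0.194582 + 0.007650 = 0.240974
The terms with cosmic-ray hit present sum to 0.202232, so
  P(cosmic-ray hit | anomaly flag) = 0.202232 / 0.240974 ≈ 0.8392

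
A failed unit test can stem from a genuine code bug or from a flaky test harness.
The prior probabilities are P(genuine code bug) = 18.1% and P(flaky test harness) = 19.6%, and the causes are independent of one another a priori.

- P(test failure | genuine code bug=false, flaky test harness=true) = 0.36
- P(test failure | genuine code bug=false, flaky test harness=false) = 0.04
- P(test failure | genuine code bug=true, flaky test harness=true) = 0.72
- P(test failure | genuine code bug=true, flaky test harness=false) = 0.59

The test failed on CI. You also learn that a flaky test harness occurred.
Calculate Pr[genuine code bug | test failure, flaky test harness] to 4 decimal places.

Sum P(test failure|·) weighted by the priors over both values of genuine code bug:
  P(test failure | flaky test harness) = 0.36·0.819 + 0.72·0.181
        = 0.294840 + 0.130320 = 0.425160
Configurations with genuine code bug contribute 0.130320, so
  P(genuine code bug | test failure, flaky test harness) = 0.130320 / 0.425160 ≈ 0.3065

Pr[genuine code bug | test failure, flaky test harness] ≈ 0.3065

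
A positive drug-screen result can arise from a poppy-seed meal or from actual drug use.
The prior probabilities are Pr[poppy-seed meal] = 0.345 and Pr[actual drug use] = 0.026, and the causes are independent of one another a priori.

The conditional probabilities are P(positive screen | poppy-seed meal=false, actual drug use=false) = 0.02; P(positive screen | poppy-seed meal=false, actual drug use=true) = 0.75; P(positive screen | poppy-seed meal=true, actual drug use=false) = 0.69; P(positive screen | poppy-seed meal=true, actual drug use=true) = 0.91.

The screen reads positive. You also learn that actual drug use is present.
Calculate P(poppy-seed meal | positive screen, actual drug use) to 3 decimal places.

P(positive screen | actual drug use) = 0.75×0.655 + 0.91×0.345 = 0.491250 + 0.313950 = 0.805200
Of this, 0.313950 comes from 0.91×0.345 (the poppy-seed meal=true cases).
P(poppy-seed meal | positive screen, actual drug use) = 0.313950 / 0.805200 ≈ 0.390

P(poppy-seed meal | positive screen, actual drug use) ≈ 0.390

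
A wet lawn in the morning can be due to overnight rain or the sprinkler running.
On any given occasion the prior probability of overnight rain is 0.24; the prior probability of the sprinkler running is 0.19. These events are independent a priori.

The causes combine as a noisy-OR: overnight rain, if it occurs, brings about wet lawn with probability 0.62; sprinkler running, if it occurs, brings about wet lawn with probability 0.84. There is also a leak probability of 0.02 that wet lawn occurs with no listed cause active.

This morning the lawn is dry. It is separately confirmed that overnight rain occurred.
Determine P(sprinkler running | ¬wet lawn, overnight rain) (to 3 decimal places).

P(sprinkler running | ¬wet lawn, overnight rain) ≈ 0.036

Under noisy-OR, P(wet lawn | causes) = 1 − (1−0.02)·∏(1−qᵢ) over the active causes.
P(¬wet lawn | overnight rain) = 0.3724*0.81 + 0.059584*0.19 = 0.301644 + 0.011321 = 0.312965
Of this, 0.011321 comes from 0.059584*0.19 (the sprinkler running=true cases).
Hence the posterior is 0.011321/0.312965 ≈ 0.036.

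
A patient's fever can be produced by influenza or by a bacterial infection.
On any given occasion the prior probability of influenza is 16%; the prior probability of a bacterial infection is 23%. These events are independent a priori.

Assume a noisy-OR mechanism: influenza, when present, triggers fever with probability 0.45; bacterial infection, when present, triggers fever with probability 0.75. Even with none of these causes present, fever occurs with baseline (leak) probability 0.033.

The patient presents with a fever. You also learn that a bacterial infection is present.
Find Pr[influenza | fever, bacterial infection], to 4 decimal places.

Under noisy-OR, P(fever | causes) = 1 − (1−0.033)·∏(1−qᵢ) over the active causes.
Enumerate both values of influenza and weight by the priors:
  P(fever | bacterial infection) = 0.75825·0.84 + 0.867038·0.16
        = 0.636930 + 0.138726 = 0.775656
The terms with influenza present sum to 0.138726, so
  P(influenza | fever, bacterial infection) = 0.138726 / 0.775656 ≈ 0.1788

Pr[influenza | fever, bacterial infection] ≈ 0.1788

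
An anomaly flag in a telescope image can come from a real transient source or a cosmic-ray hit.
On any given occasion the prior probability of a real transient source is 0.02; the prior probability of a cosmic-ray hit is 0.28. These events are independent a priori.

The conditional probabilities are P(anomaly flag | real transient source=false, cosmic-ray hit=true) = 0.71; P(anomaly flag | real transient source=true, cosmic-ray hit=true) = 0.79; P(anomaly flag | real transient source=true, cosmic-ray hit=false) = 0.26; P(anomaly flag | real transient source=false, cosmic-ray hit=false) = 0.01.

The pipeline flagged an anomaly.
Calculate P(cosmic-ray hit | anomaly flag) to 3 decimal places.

P(cosmic-ray hit | anomaly flag) ≈ 0.949

Weight on cosmic-ray hit=true, given the evidence: 0.194824 + 0.004424 = 0.199248
Denominator P(anomaly flag): 0.01×0.98×0.72 + 0.71×0.98×0.28 + 0.26×0.02×0.72 + 0.79×0.02×0.28 = 0.210048
Posterior = 0.199248 / 0.210048 ≈ 0.949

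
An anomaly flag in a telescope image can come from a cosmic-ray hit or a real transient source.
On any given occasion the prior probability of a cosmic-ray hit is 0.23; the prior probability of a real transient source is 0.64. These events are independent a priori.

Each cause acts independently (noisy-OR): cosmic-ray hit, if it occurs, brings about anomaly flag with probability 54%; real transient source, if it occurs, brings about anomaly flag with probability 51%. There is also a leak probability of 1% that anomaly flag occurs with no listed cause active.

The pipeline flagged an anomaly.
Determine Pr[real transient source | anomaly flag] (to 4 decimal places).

Under noisy-OR, P(anomaly flag | causes) = 1 − (1−0.01)·∏(1−qᵢ) over the active causes.
By total probability over the 4 (cosmic-ray hit, real transient source) configurations:
  P(anomaly flag) = 0.01·0.77·0.36 + 0.5149·0.77·0.64 + 0.5446·0.23·0.36 + 0.776854·0.23·0.64
        = 0.002772 + 0.253743 + 0.045093 + 0.114353 = 0.415961
Keeping only the real transient source-present terms gives 0.368096, so
  P(real transient source | anomaly flag) = 0.368096 / 0.415961 ≈ 0.8849

Pr[real transient source | anomaly flag] ≈ 0.8849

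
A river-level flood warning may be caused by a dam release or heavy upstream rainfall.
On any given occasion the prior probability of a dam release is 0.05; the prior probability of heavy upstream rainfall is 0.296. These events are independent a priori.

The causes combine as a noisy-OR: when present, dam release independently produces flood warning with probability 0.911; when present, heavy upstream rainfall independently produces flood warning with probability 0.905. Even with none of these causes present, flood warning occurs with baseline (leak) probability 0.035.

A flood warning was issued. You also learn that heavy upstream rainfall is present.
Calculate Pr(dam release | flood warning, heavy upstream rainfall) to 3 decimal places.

Under noisy-OR, P(flood warning | causes) = 1 − (1−0.035)·∏(1−qᵢ) over the active causes.
By total probability over both values of dam release:
  P(flood warning | heavy upstream rainfall) = 0.908325*0.95 + 0.991841*0.05
        = 0.862909 + 0.049592 = 0.912501
Keeping only the dam release-present terms gives 0.049592, so
  P(dam release | flood warning, heavy upstream rainfall) = 0.049592 / 0.912501 ≈ 0.054

Pr(dam release | flood warning, heavy upstream rainfall) ≈ 0.054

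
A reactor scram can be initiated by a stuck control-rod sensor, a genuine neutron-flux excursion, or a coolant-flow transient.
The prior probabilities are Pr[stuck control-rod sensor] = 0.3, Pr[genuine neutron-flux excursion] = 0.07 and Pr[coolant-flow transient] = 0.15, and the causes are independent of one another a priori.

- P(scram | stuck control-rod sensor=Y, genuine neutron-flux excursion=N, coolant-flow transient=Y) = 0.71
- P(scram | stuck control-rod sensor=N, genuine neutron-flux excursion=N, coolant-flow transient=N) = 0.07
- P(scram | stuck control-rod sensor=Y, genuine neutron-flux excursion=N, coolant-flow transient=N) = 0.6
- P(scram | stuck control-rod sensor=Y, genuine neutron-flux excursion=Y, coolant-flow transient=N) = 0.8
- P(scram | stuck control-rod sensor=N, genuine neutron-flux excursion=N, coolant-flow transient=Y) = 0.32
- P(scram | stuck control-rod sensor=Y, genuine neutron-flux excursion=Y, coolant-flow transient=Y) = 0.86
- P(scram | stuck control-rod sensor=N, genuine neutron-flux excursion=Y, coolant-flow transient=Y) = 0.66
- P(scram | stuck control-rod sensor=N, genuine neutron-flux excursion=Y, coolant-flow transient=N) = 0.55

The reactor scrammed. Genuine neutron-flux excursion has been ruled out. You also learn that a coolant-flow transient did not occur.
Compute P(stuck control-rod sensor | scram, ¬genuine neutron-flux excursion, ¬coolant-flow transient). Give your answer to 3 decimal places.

By total probability over both values of stuck control-rod sensor:
  P(scram | ¬genuine neutron-flux excursion, ¬coolant-flow transient) = 0.07·0.7 + 0.6·0.3
        = 0.049000 + 0.180000 = 0.229000
Configurations with stuck control-rod sensor contribute 0.180000, so
  P(stuck control-rod sensor | scram, ¬genuine neutron-flux excursion, ¬coolant-flow transient) = 0.180000 / 0.229000 ≈ 0.786

P(stuck control-rod sensor | scram, ¬genuine neutron-flux excursion, ¬coolant-flow transient) ≈ 0.786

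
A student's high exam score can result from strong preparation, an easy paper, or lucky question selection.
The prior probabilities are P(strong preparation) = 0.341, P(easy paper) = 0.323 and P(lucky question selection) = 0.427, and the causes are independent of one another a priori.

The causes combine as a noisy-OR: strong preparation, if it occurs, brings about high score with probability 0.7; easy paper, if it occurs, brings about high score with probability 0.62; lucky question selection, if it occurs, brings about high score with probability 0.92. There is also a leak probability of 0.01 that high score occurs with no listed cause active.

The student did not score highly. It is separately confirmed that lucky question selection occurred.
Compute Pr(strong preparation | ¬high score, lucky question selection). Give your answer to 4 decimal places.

Pr(strong preparation | ¬high score, lucky question selection) ≈ 0.1344

Under noisy-OR, P(high score | causes) = 1 − (1−0.01)·∏(1−qᵢ) over the active causes.
For the numerator, keep only strong preparation=true terms: 0.005485 + 0.000994 = 0.006479
Denominator P(¬high score | lucky question selection): 0.0792×0.659×0.677 + 0.030096×0.659×0.323 + 0.02376×0.341×0.677 + 0.009029×0.341×0.323 = 0.048220
P(strong preparation | ¬high score, lucky question selection) = 0.006479/0.048220 ≈ 0.1344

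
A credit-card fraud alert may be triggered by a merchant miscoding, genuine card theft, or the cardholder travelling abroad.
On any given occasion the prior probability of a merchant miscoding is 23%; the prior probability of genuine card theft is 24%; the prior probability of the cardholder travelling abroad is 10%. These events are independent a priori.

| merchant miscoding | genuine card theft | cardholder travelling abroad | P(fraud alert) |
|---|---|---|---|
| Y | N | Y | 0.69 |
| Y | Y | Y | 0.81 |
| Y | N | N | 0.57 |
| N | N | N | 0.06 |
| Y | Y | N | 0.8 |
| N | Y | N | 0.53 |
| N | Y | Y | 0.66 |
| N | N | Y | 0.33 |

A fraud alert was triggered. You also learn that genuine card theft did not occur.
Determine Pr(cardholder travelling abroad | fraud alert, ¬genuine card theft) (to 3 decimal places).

Sum P(fraud alert|·) weighted by the priors over the 4 (merchant miscoding, cardholder travelling abroad) configurations:
  P(fraud alert | ¬genuine card theft) = 0.06·0.77·0.9 + 0.33·0.77·0.1 + 0.57·0.23·0.9 + 0.69·0.23·0.1
        = 0.041580 + 0.025410 + 0.117990 + 0.015870 = 0.200850
The terms with cardholder travelling abroad present sum to 0.041280, so
  P(cardholder travelling abroad | fraud alert, ¬genuine card theft) = 0.041280 / 0.200850 ≈ 0.206

Pr(cardholder travelling abroad | fraud alert, ¬genuine card theft) ≈ 0.206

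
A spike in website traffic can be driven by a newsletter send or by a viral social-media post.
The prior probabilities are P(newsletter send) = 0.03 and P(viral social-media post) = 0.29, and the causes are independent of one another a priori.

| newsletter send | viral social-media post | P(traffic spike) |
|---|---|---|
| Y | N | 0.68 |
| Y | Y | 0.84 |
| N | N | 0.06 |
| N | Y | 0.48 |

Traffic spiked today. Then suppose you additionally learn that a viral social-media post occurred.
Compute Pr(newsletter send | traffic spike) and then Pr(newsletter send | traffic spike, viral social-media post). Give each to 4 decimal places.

Pr(newsletter send | traffic spike) ≈ 0.1100; Pr(newsletter send | traffic spike, viral social-media post) ≈ 0.0513

By total probability over the 4 (newsletter send, viral social-media post) configurations:
  P(traffic spike) = 0.06×0.97×0.71 + 0.48×0.97×0.29 + 0.68×0.03×0.71 + 0.84×0.03×0.29
        = 0.041322 + 0.135024 + 0.014484 + 0.007308 = 0.198138
The terms with newsletter send present sum to 0.021792, so
  P(newsletter send | traffic spike) = 0.021792 / 0.198138 ≈ 0.1100

Now also conditioning on viral social-media post=true:
By total probability over both values of newsletter send:
  P(traffic spike | viral social-media post) = 0.48·0.97 + 0.84·0.03
        = 0.465600 + 0.025200 = 0.490800
Configurations with newsletter send contribute 0.025200, so
  P(newsletter send | traffic spike, viral social-media post) = 0.025200 / 0.490800 ≈ 0.0513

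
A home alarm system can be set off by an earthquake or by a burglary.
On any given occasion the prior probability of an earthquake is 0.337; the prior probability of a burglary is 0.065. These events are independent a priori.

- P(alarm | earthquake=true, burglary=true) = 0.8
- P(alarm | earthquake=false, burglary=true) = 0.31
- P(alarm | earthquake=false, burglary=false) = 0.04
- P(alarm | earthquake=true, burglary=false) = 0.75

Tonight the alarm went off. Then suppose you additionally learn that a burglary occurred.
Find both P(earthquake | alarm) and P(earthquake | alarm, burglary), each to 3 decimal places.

Enumerate the 4 (earthquake, burglary) configurations and weight by the priors:
  P(alarm) = 0.04*0.663*0.935 + 0.31*0.663*0.065 + 0.75*0.337*0.935 + 0.8*0.337*0.065
        = 0.024796 + 0.013359 + 0.236321 + 0.017524 = 0.292000
The terms with earthquake present sum to 0.253845, so
  P(earthquake | alarm) = 0.253845 / 0.292000 ≈ 0.869

Now condition on the additional information:
By total probability over both values of earthquake:
  P(alarm | burglary) = 0.31*0.663 + 0.8*0.337
        = 0.205530 + 0.269600 = 0.475130
Configurations with earthquake contribute 0.269600, so
  P(earthquake | alarm, burglary) = 0.269600 / 0.475130 ≈ 0.567

P(earthquake | alarm) ≈ 0.869; P(earthquake | alarm, burglary) ≈ 0.567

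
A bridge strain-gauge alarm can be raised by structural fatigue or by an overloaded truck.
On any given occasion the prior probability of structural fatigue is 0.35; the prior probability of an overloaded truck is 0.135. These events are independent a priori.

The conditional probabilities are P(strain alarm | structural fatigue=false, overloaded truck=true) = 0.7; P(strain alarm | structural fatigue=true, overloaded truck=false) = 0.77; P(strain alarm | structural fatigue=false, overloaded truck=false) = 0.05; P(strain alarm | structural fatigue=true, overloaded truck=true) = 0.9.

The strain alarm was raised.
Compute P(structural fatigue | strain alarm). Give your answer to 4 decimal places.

Numerator (weight on configurations with structural fatigue): 0.233117 + 0.042525 = 0.275642
Denominator P(strain alarm): 0.05×0.65×0.865 + 0.7×0.65×0.135 + 0.77×0.35×0.865 + 0.9×0.35×0.135 = 0.365180
Posterior = 0.275642 / 0.365180 ≈ 0.7548

P(structural fatigue | strain alarm) ≈ 0.7548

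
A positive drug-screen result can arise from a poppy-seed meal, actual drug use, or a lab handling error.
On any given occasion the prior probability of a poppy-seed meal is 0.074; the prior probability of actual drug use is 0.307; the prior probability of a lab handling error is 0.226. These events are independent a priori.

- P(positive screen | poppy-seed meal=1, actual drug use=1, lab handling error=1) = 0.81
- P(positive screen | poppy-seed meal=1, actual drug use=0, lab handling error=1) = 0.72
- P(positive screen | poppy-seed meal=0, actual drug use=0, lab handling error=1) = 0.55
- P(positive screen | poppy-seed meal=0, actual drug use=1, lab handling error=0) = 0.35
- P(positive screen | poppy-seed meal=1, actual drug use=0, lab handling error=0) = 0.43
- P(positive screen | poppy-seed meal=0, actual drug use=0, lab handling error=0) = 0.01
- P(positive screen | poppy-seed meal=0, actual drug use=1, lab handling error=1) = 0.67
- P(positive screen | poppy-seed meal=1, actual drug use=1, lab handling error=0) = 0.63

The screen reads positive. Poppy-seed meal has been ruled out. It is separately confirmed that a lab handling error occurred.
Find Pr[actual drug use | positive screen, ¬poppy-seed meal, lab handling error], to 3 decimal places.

Pr[actual drug use | positive screen, ¬poppy-seed meal, lab handling error] ≈ 0.351

P(positive screen | ¬poppy-seed meal, lab handling error) = 0.55×0.693 + 0.67×0.307 = 0.381150 + 0.205690 = 0.586840
Of this, 0.205690 comes from 0.67×0.307 (the actual drug use=true cases).
So P(actual drug use | positive screen, ¬poppy-seed meal, lab handling error) = 0.205690/0.586840 ≈ 0.351.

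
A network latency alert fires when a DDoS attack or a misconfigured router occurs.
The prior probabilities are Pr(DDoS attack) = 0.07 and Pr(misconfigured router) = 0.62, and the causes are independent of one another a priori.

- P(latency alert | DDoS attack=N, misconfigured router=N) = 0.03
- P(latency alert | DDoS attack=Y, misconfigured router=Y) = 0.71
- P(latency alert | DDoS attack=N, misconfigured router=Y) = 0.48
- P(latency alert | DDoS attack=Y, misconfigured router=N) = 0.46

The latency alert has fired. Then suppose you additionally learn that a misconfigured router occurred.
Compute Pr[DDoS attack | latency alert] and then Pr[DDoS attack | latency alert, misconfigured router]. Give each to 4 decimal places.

Pr[DDoS attack | latency alert] ≈ 0.1303; Pr[DDoS attack | latency alert, misconfigured router] ≈ 0.1002

Numerator (weight on configurations with DDoS attack): 0.012236 + 0.030814 = 0.043050
Normalizer over all consistent configurations: 0.03×0.93×0.38 + 0.48×0.93×0.62 + 0.46×0.07×0.38 + 0.71×0.07×0.62 = 0.330420
Posterior = 0.043050 / 0.330420 ≈ 0.1303

Now also conditioning on misconfigured router=true:
Enumerate both values of DDoS attack and weight by the priors:
  P(latency alert | misconfigured router) = 0.48*0.93 + 0.71*0.07
        = 0.446400 + 0.049700 = 0.496100
The terms with DDoS attack present sum to 0.049700, so
  P(DDoS attack | latency alert, misconfigured router) = 0.049700 / 0.496100 ≈ 0.1002
Conditioning on misconfigured router lowers the posterior on DDoS attack: the classic explaining-away effect in a common-effect structure.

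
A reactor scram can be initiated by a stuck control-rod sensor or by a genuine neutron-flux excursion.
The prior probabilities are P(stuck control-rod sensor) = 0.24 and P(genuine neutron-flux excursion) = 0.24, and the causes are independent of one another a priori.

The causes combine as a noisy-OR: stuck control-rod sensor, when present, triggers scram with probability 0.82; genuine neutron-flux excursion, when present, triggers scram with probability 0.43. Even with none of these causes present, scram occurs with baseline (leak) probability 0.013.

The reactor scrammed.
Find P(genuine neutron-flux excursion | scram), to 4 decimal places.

P(genuine neutron-flux excursion | scram) ≈ 0.4551

Under noisy-OR, P(scram | causes) = 1 − (1−0.013)·∏(1−qᵢ) over the active causes.
P(scram) = 0.013×0.76×0.76 + 0.43741×0.76×0.24 + 0.82234×0.24×0.76 + 0.898734×0.24×0.24 = 0.007509 + 0.079784 + 0.149995 + 0.051767 = 0.289055
Restricting to configurations with genuine neutron-flux excursion present: 0.079784 + 0.051767 = 0.131551.
Hence the posterior is 0.131551/0.289055 ≈ 0.4551.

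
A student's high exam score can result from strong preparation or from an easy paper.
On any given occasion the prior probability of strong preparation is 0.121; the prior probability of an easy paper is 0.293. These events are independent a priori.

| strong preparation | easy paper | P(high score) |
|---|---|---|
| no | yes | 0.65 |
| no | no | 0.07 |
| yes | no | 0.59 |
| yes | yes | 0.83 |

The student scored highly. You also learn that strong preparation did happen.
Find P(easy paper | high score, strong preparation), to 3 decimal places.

P(easy paper | high score, strong preparation) ≈ 0.368

Weight on easy paper=true, given the evidence: 0.83·0.293 = 0.243190
Denominator P(high score | strong preparation): 0.59·0.707 + 0.83·0.293 = 0.660320
P(easy paper | high score, strong preparation) = 0.243190/0.660320 ≈ 0.368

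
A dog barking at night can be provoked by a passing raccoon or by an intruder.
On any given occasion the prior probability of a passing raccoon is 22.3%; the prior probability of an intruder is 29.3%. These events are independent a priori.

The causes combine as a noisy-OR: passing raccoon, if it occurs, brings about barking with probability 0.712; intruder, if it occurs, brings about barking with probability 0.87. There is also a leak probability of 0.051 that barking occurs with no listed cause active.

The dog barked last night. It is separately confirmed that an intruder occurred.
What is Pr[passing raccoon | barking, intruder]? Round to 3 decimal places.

Under noisy-OR, P(barking | causes) = 1 − (1−0.051)·∏(1−qᵢ) over the active causes.
Enumerate both values of passing raccoon and weight by the priors:
  P(barking | intruder) = 0.87663×0.777 + 0.964469×0.223
        = 0.681142 + 0.215077 = 0.896219
Configurations with passing raccoon contribute 0.215077, so
  P(passing raccoon | barking, intruder) = 0.215077 / 0.896219 ≈ 0.240

Pr[passing raccoon | barking, intruder] ≈ 0.240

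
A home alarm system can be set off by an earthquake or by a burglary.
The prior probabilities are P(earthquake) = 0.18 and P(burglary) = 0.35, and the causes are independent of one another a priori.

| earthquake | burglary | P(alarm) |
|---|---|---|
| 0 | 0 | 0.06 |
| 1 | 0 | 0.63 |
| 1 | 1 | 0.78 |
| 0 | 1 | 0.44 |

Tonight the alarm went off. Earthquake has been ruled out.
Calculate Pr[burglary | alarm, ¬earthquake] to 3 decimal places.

Pr[burglary | alarm, ¬earthquake] ≈ 0.798

P(alarm | ¬earthquake) = 0.06·0.65 + 0.44·0.35 = 0.039000 + 0.154000 = 0.193000
Of this, 0.154000 comes from 0.44·0.35 (the burglary=true cases).
So P(burglary | alarm, ¬earthquake) = 0.154000/0.193000 ≈ 0.798.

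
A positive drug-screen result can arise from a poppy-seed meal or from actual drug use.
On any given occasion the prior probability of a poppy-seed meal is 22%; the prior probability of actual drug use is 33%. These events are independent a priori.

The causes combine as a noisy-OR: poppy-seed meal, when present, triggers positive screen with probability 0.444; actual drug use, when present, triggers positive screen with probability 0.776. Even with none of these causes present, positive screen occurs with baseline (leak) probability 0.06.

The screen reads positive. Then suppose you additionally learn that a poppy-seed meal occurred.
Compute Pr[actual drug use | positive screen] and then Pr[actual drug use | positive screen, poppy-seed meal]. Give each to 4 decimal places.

Pr[actual drug use | positive screen] ≈ 0.7244; Pr[actual drug use | positive screen, poppy-seed meal] ≈ 0.4767

Under noisy-OR, P(positive screen | causes) = 1 − (1−0.06)·∏(1−qᵢ) over the active causes.
For the numerator, keep only actual drug use=true terms: 0.203202 + 0.064101 = 0.267303
The normalizing constant is 0.06*0.78*0.67 + 0.78944*0.78*0.33 + 0.47736*0.22*0.67 + 0.882929*0.22*0.33 = 0.369022
P(actual drug use | positive screen) = 0.267303/0.369022 ≈ 0.7244

With the extra evidence:
For the numerator, keep only actual drug use=true terms: 0.882929*0.33 = 0.291367
Denominator P(positive screen | poppy-seed meal): 0.47736*0.67 + 0.882929*0.33 = 0.611198
P(actual drug use | positive screen, poppy-seed meal) = 0.291367/0.611198 ≈ 0.4767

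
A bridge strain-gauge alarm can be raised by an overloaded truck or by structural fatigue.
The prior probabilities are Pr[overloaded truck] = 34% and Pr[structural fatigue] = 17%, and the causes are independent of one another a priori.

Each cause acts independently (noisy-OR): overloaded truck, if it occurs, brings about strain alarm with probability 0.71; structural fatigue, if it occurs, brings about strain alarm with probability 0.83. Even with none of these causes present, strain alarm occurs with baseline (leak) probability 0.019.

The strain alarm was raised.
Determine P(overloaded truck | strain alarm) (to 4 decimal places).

P(overloaded truck | strain alarm) ≈ 0.7121

Under noisy-OR, P(strain alarm | causes) = 1 − (1−0.019)·∏(1−qᵢ) over the active causes.
Numerator (weight on configurations with overloaded truck): 0.201917 + 0.055005 = 0.256922
The normalizing constant is 0.019·0.66·0.83 + 0.83323·0.66·0.17 + 0.71551·0.34·0.83 + 0.951637·0.34·0.17 = 0.360818
P(overloaded truck | strain alarm) = 0.256922/0.360818 ≈ 0.7121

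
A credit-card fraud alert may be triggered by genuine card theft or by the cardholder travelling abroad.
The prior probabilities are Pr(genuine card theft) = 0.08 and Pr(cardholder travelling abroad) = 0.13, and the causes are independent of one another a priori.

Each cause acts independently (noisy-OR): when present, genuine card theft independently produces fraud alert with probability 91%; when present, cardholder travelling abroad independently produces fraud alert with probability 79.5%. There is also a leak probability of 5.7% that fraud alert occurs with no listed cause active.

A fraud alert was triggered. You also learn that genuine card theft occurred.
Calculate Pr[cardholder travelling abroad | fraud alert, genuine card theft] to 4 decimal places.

Pr[cardholder travelling abroad | fraud alert, genuine card theft] ≈ 0.1383

Under noisy-OR, P(fraud alert | causes) = 1 − (1−0.057)·∏(1−qᵢ) over the active causes.
P(fraud alert | genuine card theft) = 0.91513*0.87 + 0.982602*0.13 = 0.796163 + 0.127738 = 0.923901
Restricting to configurations with cardholder travelling abroad present: 0.982602*0.13 = 0.127738.
P(cardholder travelling abroad | fraud alert, genuine card theft) = 0.127738 / 0.923901 ≈ 0.1383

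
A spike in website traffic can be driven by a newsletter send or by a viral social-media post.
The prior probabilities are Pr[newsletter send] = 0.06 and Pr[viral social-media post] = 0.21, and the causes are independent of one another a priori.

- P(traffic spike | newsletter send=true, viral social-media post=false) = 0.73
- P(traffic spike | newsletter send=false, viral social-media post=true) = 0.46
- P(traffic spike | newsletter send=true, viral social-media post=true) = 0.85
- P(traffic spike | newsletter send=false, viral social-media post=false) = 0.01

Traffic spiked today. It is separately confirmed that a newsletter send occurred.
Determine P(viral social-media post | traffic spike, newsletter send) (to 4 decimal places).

P(viral social-media post | traffic spike, newsletter send) ≈ 0.2364

For the numerator, keep only viral social-media post=true terms: 0.85×0.21 = 0.178500
The normalizing constant is 0.73×0.79 + 0.85×0.21 = 0.755200
Posterior = 0.178500 / 0.755200 ≈ 0.2364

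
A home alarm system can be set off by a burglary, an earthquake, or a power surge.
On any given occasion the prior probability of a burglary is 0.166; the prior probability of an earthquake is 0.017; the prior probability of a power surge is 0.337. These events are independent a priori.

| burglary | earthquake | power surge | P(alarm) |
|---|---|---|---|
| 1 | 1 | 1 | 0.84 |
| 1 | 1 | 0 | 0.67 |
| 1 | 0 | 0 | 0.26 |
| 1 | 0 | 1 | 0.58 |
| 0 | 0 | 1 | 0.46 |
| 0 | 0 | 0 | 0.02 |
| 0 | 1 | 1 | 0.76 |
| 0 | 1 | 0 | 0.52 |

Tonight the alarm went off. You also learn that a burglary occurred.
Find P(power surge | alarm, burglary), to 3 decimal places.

P(alarm | burglary) = 0.26×0.983×0.663 + 0.58×0.983×0.337 + 0.67×0.017×0.663 + 0.84×0.017×0.337 = 0.169450 + 0.192137 + 0.007552 + 0.004812 = 0.373951
Of this, 0.196949 comes from 0.192137 + 0.004812 (the power surge=true cases).
Hence the posterior is 0.196949/0.373951 ≈ 0.527.

P(power surge | alarm, burglary) ≈ 0.527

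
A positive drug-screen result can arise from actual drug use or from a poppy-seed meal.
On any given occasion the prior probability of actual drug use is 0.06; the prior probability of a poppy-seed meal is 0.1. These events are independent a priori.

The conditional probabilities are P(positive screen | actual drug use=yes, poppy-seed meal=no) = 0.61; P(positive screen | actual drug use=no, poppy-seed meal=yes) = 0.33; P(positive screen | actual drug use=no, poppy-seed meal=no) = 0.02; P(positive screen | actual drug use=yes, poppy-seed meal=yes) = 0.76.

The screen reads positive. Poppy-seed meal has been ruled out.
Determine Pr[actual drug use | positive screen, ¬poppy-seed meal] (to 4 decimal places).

P(positive screen | ¬poppy-seed meal) = 0.02·0.94 + 0.61·0.06 = 0.018800 + 0.036600 = 0.055400
Of this, 0.036600 comes from 0.61·0.06 (the actual drug use=true cases).
So P(actual drug use | positive screen, ¬poppy-seed meal) = 0.036600/0.055400 ≈ 0.6606.

Pr[actual drug use | positive screen, ¬poppy-seed meal] ≈ 0.6606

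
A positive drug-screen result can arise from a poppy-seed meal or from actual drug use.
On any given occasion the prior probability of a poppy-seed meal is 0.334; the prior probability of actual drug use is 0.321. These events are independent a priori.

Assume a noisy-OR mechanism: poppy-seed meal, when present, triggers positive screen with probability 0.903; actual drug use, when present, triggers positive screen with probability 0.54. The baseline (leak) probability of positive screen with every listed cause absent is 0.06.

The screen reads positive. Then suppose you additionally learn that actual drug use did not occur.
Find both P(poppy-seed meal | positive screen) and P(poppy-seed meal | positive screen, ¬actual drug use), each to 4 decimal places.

Under noisy-OR, P(positive screen | causes) = 1 − (1−0.06)·∏(1−qᵢ) over the active causes.
For the numerator, keep only poppy-seed meal=true terms: 0.206108 + 0.102717 = 0.308825
Denominator P(positive screen): 0.06*0.666*0.679 + 0.5676*0.666*0.321 + 0.90882*0.334*0.679 + 0.958057*0.334*0.321 = 0.457303
Posterior = 0.308825 / 0.457303 ≈ 0.6753

Now condition on the additional information:
Numerator (weight on configurations with poppy-seed meal): 0.90882×0.334 = 0.303546
The normalizing constant is 0.06×0.666 + 0.90882×0.334 = 0.343506
P(poppy-seed meal | positive screen, ¬actual drug use) = 0.303546/0.343506 ≈ 0.8837

P(poppy-seed meal | positive screen) ≈ 0.6753; P(poppy-seed meal | positive screen, ¬actual drug use) ≈ 0.8837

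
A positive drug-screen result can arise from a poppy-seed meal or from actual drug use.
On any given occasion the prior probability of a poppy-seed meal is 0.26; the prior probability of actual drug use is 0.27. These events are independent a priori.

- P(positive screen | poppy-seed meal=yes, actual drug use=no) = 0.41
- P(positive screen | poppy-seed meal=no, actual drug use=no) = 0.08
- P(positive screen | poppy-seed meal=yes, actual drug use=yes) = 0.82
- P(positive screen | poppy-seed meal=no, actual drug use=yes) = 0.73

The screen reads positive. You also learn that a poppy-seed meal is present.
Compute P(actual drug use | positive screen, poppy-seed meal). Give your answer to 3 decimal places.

P(actual drug use | positive screen, poppy-seed meal) ≈ 0.425

By total probability over both values of actual drug use:
  P(positive screen | poppy-seed meal) = 0.41×0.73 + 0.82×0.27
        = 0.299300 + 0.221400 = 0.520700
The terms with actual drug use present sum to 0.221400, so
  P(actual drug use | positive screen, poppy-seed meal) = 0.221400 / 0.520700 ≈ 0.425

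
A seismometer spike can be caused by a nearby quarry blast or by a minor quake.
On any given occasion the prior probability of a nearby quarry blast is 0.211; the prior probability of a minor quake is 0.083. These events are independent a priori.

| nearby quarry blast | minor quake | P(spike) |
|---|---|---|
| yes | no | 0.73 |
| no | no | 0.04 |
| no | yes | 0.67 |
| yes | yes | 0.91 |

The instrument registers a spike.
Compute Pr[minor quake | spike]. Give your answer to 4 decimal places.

Pr[minor quake | spike] ≈ 0.2601

Weight on minor quake=true, given the evidence: 0.043876 + 0.015937 = 0.059813
Normalizer over all consistent configurations: 0.04×0.789×0.917 + 0.67×0.789×0.083 + 0.73×0.211×0.917 + 0.91×0.211×0.083 = 0.230000
P(minor quake | spike) = 0.059813/0.230000 ≈ 0.2601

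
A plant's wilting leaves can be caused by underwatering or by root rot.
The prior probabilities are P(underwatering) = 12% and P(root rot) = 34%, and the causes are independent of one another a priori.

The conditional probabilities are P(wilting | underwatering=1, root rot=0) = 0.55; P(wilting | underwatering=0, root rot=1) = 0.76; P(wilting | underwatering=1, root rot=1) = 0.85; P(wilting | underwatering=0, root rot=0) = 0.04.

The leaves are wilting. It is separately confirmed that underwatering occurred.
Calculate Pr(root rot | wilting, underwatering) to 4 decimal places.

Enumerate both values of root rot and weight by the priors:
  P(wilting | underwatering) = 0.55×0.66 + 0.85×0.34
        = 0.363000 + 0.289000 = 0.652000
The terms with root rot present sum to 0.289000, so
  P(root rot | wilting, underwatering) = 0.289000 / 0.652000 ≈ 0.4433

Pr(root rot | wilting, underwatering) ≈ 0.4433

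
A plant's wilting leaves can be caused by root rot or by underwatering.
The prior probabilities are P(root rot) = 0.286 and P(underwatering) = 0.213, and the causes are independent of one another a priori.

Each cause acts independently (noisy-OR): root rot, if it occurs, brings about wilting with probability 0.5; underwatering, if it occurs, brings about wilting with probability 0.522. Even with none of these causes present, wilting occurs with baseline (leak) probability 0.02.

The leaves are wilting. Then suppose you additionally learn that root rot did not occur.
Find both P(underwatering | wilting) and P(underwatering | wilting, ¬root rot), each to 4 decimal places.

Under noisy-OR, P(wilting | causes) = 1 − (1−0.02)·∏(1−qᵢ) over the active causes.
For the numerator, keep only underwatering=true terms: 0.080841 + 0.046650 = 0.127491
Normalizer over all consistent configurations: 0.02*0.714*0.787 + 0.53156*0.714*0.213 + 0.51*0.286*0.787 + 0.76578*0.286*0.213 = 0.253521
P(underwatering | wilting) = 0.127491/0.253521 ≈ 0.5029

Now also conditioning on root rot≠true:
By total probability over both values of underwatering:
  P(wilting | ¬root rot) = 0.02*0.787 + 0.53156*0.213
        = 0.015740 + 0.113222 = 0.128962
Configurations with underwatering contribute 0.113222, so
  P(underwatering | wilting, ¬root rot) = 0.113222 / 0.128962 ≈ 0.8779
With root rot excluded, underwatering must carry more of the explanatory weight for the wilting.

P(underwatering | wilting) ≈ 0.5029; P(underwatering | wilting, ¬root rot) ≈ 0.8779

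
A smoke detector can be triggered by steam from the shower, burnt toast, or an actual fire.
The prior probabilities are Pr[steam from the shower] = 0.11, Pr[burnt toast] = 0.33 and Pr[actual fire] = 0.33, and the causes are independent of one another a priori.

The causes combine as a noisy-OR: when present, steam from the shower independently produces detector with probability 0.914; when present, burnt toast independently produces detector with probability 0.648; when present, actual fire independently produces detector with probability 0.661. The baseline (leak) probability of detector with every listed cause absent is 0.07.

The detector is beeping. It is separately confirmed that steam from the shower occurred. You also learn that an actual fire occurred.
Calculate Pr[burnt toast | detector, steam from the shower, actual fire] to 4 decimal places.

Under noisy-OR, P(detector | causes) = 1 − (1−0.07)·∏(1−qᵢ) over the active causes.
Numerator (weight on configurations with burnt toast): 0.990456*0.33 = 0.326850
Normalizer over all consistent configurations: 0.972887*0.67 + 0.990456*0.33 = 0.978684
Posterior = 0.326850 / 0.978684 ≈ 0.3340

Pr[burnt toast | detector, steam from the shower, actual fire] ≈ 0.3340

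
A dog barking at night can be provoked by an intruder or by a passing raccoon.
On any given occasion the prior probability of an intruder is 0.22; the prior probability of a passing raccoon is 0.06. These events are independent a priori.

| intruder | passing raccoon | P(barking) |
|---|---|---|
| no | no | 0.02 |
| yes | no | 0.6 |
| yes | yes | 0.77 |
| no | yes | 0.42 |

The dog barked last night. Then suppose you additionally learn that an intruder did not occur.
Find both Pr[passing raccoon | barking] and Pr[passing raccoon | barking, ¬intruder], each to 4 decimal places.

Enumerate the 4 (intruder, passing raccoon) configurations and weight by the priors:
  P(barking) = 0.02·0.78·0.94 + 0.42·0.78·0.06 + 0.6·0.22·0.94 + 0.77·0.22·0.06
        = 0.014664 + 0.019656 + 0.124080 + 0.010164 = 0.168564
The terms with passing raccoon present sum to 0.029820, so
  P(passing raccoon | barking) = 0.029820 / 0.168564 ≈ 0.1769

Now also conditioning on intruder≠true:
P(barking | ¬intruder) = 0.02*0.94 + 0.42*0.06 = 0.018800 + 0.025200 = 0.044000
Restricting to configurations with passing raccoon present: 0.42*0.06 = 0.025200.
Hence the posterior is 0.025200/0.044000 ≈ 0.5727.

Pr[passing raccoon | barking] ≈ 0.1769; Pr[passing raccoon | barking, ¬intruder] ≈ 0.5727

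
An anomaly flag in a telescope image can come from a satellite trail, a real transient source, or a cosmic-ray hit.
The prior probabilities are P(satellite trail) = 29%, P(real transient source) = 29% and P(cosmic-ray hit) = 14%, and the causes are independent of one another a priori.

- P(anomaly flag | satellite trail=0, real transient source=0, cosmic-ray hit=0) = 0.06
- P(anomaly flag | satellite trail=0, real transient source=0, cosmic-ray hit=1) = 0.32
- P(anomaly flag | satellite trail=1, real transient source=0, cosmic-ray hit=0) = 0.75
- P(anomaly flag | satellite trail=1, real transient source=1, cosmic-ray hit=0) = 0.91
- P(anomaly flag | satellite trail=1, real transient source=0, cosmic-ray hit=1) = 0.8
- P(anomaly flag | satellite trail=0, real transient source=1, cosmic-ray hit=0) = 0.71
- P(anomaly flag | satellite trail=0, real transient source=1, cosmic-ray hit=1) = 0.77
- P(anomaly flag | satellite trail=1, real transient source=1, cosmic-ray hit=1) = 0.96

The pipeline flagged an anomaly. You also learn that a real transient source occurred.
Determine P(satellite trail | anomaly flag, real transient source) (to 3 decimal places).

Numerator (weight on configurations with satellite trail): 0.226954 + 0.038976 = 0.265930
Normalizer over all consistent configurations: 0.71·0.71·0.86 + 0.77·0.71·0.14 + 0.91·0.29·0.86 + 0.96·0.29·0.14 = 0.775994
P(satellite trail | anomaly flag, real transient source) = 0.265930/0.775994 ≈ 0.343

P(satellite trail | anomaly flag, real transient source) ≈ 0.343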